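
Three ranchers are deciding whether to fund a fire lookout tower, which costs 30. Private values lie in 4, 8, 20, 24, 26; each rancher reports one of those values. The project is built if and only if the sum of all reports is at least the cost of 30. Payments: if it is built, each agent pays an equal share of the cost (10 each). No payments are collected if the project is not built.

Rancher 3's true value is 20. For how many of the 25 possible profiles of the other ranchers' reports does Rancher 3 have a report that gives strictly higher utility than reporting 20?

1

Others report (4, 4): truth gives 0; report 24 gives 10 > 0. Violating.
Others report (4, 8): truth gives 10; no alternative beats it.
Others report (4, 20): truth gives 10; no alternative beats it.
(Checking all 25 profiles: 1 has a profitable deviation, 24 do not.)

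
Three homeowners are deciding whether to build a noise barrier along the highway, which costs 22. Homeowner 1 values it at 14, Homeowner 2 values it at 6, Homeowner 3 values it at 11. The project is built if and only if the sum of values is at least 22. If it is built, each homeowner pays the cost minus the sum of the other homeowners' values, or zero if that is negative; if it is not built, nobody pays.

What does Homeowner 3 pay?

2

Total value 31 ≥ cost 22, so the project is built.
The other homeowners' values sum to 20.
Cost minus that sum is 22 - 20 = 2.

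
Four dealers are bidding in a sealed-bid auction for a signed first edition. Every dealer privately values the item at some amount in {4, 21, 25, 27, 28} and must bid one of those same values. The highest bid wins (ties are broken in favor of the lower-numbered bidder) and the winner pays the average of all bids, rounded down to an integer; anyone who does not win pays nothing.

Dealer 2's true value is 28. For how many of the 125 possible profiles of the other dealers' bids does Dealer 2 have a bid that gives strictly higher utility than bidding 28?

Others bid (4, 4, 4): truth gives 18; bid 21 gives 20 > 18. Violating.
Others bid (4, 4, 21): truth gives 14; bid 21 gives 16 > 14. Violating.
Others bid (4, 4, 25): truth gives 13; bid 25 gives 14 > 13. Violating.
Others bid (4, 21, 4): truth gives 14; bid 21 gives 16 > 14. Violating.
Others bid (4, 4, 27): truth gives 13; no alternative beats it.
Others bid (4, 4, 28): truth gives 12; no alternative beats it.
(Checking all 125 profiles: 22 have a profitable deviation, 103 do not.)

22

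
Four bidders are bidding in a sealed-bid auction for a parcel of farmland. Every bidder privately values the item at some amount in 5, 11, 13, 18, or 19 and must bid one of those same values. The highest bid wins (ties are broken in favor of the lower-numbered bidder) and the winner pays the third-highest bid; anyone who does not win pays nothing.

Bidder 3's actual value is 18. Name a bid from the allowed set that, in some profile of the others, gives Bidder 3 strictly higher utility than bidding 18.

19

Suppose Bidder 1 bids 5, Bidder 2 bids 5 and Bidder 4 bids 19.
Bid 18: loses, pays 0, utility 0.
Bid 19: wins, pays 5, utility 18 - 5 = 13.
So bidding 19 beats truth here (13 > 0).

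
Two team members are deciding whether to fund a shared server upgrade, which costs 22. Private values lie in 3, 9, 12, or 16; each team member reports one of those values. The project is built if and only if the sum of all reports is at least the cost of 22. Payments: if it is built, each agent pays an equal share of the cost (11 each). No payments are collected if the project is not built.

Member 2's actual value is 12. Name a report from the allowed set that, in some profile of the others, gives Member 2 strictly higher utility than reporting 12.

16

Suppose Member 1 reports 9.
Report 12: project not built, utility 0.
Report 16: project built, pays 11, utility 12 - 11 = 1.
So reporting 16 beats truth here (1 > 0).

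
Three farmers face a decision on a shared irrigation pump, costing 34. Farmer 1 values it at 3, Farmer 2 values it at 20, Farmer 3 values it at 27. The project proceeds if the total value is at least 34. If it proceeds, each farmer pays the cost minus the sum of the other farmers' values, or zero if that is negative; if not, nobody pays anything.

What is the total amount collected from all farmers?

Total value 50 ≥ cost 34, so it is built.
Farmer 1: others sum to 47; max(0, 34 - 47) = 0.
Farmer 2: others sum to 30; max(0, 34 - 30) = 4.
Farmer 3: others sum to 23; max(0, 34 - 23) = 11.
Total collected = 0 + 4 + 11 = 15.

15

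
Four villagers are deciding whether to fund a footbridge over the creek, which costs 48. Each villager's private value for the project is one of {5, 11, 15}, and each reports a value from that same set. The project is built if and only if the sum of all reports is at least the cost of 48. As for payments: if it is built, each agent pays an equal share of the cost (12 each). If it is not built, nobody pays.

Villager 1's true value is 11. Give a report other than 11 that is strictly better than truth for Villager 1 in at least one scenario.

5

Suppose Villager 2 reports 11, Villager 3 reports 11 and Villager 4 reports 15.
Report 11: project built, pays 12, utility 11 - 12 = -1.
Report 5: project not built, utility 0.
So reporting 5 beats truth here (0 > -1).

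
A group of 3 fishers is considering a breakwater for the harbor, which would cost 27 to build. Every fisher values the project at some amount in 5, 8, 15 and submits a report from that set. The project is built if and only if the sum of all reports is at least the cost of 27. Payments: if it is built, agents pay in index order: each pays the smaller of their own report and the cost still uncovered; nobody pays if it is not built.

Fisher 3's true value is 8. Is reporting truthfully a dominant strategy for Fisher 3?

Check each profile of the others' reports and compare truth against every alternative report.
Others report (15, 15): truth gives 8, best alternative gives 8.
Others report (8, 15): truth gives 4, best alternative gives 4.
Others report (15, 8): truth gives 4, best alternative gives 4.
Others report (5, 15): truth gives 1, best alternative gives 1.
Others report (15, 5): truth gives 1, best alternative gives 1.
Others report (5, 5): truth gives 0, best alternative gives 0.
(Remaining 3 profiles checked similarly; truth is weakly best in each.)
In every case the truthful report is at least as good as any alternative, so it is a dominant strategy.

Yes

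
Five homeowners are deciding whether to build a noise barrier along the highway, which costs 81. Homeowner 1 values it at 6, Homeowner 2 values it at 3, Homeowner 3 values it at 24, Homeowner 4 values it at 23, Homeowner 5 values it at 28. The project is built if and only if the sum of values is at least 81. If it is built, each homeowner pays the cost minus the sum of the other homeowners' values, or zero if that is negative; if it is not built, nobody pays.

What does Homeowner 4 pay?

Total value 84 ≥ cost 81, so the project is built.
The other homeowners' values sum to 61.
Cost minus that sum is 81 - 61 = 20.

20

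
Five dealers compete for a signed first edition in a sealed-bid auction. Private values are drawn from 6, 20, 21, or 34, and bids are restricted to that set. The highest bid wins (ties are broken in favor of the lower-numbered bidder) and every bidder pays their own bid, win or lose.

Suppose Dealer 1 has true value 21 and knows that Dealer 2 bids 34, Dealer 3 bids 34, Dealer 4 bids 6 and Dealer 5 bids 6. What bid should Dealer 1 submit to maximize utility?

Bid 6: loses but pays 6, utility -6.
Bid 20: loses but pays 20, utility -20.
Bid 21: loses but pays 21, utility -21.
Bid 34: wins, pays 34, utility 21 - 34 = -13.
The best choice is 6 with utility -6.

6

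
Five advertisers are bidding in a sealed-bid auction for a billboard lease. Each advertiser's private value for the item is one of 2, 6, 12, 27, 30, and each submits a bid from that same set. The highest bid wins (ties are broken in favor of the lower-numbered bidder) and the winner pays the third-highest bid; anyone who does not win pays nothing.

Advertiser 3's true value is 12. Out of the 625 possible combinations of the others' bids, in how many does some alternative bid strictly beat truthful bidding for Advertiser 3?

64

Others bid (2, 2, 2, 27): truth gives 0; bid 27 gives 10 > 0. Violating.
Others bid (2, 2, 2, 30): truth gives 0; bid 30 gives 10 > 0. Violating.
Others bid (2, 2, 6, 27): truth gives 0; bid 27 gives 6 > 0. Violating.
Others bid (2, 2, 6, 30): truth gives 0; bid 30 gives 6 > 0. Violating.
Others bid (2, 2, 2, 2): truth gives 10; no alternative beats it.
Others bid (2, 2, 2, 6): truth gives 10; no alternative beats it.
(Checking all 625 profiles: 64 have a profitable deviation, 561 do not.)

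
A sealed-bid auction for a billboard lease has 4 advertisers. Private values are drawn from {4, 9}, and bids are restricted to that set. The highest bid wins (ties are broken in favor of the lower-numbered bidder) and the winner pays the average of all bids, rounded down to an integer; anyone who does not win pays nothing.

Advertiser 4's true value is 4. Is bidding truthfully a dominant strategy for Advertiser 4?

Check each profile of the others' bids and compare truth against every alternative bid.
Others bid (4, 4, 4): truth gives 0, best alternative gives -1.
Others bid (4, 4, 9): truth gives 0, best alternative gives 0.
Others bid (4, 9, 4): truth gives 0, best alternative gives 0.
Others bid (4, 9, 9): truth gives 0, best alternative gives 0.
Others bid (9, 4, 4): truth gives 0, best alternative gives 0.
Others bid (9, 4, 9): truth gives 0, best alternative gives 0.
(Remaining 2 profiles checked similarly; truth is weakly best in each.)
In every case the truthful bid is at least as good as any alternative, so it is a dominant strategy.

Yes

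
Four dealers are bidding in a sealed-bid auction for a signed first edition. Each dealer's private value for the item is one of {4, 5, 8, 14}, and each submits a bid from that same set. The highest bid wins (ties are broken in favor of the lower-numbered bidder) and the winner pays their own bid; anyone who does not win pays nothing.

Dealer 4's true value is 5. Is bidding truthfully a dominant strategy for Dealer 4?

Check each profile of the others' bids and compare truth against every alternative bid.
Others bid (4, 4, 4): truth gives 0, best alternative gives 0.
Others bid (4, 4, 5): truth gives 0, best alternative gives 0.
Others bid (4, 4, 8): truth gives 0, best alternative gives 0.
Others bid (4, 4, 14): truth gives 0, best alternative gives 0.
Others bid (4, 5, 4): truth gives 0, best alternative gives 0.
Others bid (4, 5, 5): truth gives 0, best alternative gives 0.
(Remaining 58 profiles checked similarly; truth is weakly best in each.)
In every case the truthful bid is at least as good as any alternative, so it is a dominant strategy.

Yes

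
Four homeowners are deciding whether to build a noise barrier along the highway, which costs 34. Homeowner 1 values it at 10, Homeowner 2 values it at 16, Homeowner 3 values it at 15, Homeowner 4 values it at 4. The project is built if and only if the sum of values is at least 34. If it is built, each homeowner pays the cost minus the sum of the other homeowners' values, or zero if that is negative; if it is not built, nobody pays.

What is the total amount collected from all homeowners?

9

Total value 45 ≥ cost 34, so it is built.
Homeowner 1: others sum to 35; max(0, 34 - 35) = 0.
Homeowner 2: others sum to 29; max(0, 34 - 29) = 5.
Homeowner 3: others sum to 30; max(0, 34 - 30) = 4.
Homeowner 4: others sum to 41; max(0, 34 - 41) = 0.
Total collected = 0 + 5 + 4 + 0 = 9.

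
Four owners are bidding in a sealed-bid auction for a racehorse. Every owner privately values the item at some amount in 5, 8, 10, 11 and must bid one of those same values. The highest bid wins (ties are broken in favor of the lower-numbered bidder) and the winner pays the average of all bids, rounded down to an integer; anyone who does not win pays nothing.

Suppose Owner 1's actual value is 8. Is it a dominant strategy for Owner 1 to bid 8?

Consider the case where Owner 2 bids 5, Owner 3 bids 5 and Owner 4 bids 10.
Truthful bid 8: loses, pays 0, utility 0.
Bid 10 instead: wins, pays 7, utility 8 - 7 = 1.
Since 1 > 0, bidding 10 is strictly better here, so truthful bidding is not dominant.

No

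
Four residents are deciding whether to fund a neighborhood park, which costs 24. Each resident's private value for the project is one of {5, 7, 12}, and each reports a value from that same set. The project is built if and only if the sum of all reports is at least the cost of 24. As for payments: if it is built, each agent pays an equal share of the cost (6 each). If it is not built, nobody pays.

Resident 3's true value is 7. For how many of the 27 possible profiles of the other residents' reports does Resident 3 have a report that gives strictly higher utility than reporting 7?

1

Others report (5, 5, 5): truth gives 0; report 12 gives 1 > 0. Violating.
Others report (5, 5, 7): truth gives 1; no alternative beats it.
Others report (5, 5, 12): truth gives 1; no alternative beats it.
(Checking all 27 profiles: 1 has a profitable deviation, 26 do not.)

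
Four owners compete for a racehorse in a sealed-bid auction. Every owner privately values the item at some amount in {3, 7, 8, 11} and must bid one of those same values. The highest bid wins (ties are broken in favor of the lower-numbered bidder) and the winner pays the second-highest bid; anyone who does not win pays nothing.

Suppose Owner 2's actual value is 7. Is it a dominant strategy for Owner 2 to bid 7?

Check each profile of the others' bids and compare truth against every alternative bid.
Others bid (3, 3, 3): truth gives 4, best alternative gives 4.
Others bid (3, 3, 7): truth gives 0, best alternative gives 0.
Others bid (3, 3, 8): truth gives 0, best alternative gives 0.
Others bid (3, 3, 11): truth gives 0, best alternative gives 0.
Others bid (3, 7, 3): truth gives 0, best alternative gives 0.
Others bid (3, 7, 7): truth gives 0, best alternative gives 0.
(Remaining 58 profiles checked similarly; truth is weakly best in each.)
In every case the truthful bid is at least as good as any alternative, so it is a dominant strategy.

Yes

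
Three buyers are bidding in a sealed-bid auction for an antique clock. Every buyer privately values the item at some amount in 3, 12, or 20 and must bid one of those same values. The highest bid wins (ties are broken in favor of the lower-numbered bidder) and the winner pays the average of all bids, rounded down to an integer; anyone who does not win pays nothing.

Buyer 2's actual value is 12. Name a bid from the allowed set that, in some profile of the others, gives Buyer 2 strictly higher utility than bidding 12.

Suppose Buyer 1 bids 12 and Buyer 3 bids 3.
Bid 12: loses, pays 0, utility 0.
Bid 20: wins, pays 11, utility 12 - 11 = 1.
So bidding 20 beats truth here (1 > 0).

20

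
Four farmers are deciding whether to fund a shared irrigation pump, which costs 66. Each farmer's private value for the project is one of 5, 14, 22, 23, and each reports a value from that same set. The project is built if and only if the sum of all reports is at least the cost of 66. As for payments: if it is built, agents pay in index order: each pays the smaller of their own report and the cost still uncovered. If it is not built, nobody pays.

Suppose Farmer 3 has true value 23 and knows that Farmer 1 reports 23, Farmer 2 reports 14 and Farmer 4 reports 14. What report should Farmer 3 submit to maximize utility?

22

Report 5: project not built, utility 0.
Report 14: project not built, utility 0.
Report 22: project built, pays 22, utility 23 - 22 = 1.
Report 23: project built, pays 23, utility 23 - 23 = 0.
The best choice is 22 with utility 1.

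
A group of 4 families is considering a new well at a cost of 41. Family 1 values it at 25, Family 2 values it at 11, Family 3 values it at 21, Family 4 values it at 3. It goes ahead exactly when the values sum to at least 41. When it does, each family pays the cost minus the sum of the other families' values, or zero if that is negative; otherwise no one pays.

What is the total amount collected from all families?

8

Total value 60 ≥ cost 41, so it is built.
Family 1: others sum to 35; max(0, 41 - 35) = 6.
Family 2: others sum to 49; max(0, 41 - 49) = 0.
Family 3: others sum to 39; max(0, 41 - 39) = 2.
Family 4: others sum to 57; max(0, 41 - 57) = 0.
Total collected = 6 + 0 + 2 + 0 = 8.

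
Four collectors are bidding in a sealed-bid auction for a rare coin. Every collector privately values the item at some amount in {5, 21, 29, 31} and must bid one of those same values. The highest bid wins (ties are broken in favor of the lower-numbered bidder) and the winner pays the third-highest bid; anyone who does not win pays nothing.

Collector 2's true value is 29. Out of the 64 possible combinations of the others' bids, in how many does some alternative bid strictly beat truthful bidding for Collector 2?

Others bid (5, 5, 31): truth gives 0; bid 31 gives 24 > 0. Violating.
Others bid (5, 21, 31): truth gives 0; bid 31 gives 8 > 0. Violating.
Others bid (5, 31, 5): truth gives 0; bid 31 gives 24 > 0. Violating.
Others bid (5, 31, 21): truth gives 0; bid 31 gives 8 > 0. Violating.
Others bid (5, 5, 5): truth gives 24; no alternative beats it.
Others bid (5, 5, 21): truth gives 24; no alternative beats it.
(Checking all 64 profiles: 12 have a profitable deviation, 52 do not.)

12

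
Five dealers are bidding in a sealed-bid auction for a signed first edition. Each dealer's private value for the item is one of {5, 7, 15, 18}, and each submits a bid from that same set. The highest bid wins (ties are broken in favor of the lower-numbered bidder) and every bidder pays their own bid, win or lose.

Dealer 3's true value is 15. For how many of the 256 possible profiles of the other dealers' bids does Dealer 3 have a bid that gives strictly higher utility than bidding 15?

Others bid (5, 5, 5, 5): truth gives 0; bid 7 gives 8 > 0. Violating.
Others bid (5, 5, 5, 7): truth gives 0; bid 7 gives 8 > 0. Violating.
Others bid (5, 5, 5, 18): truth gives -15; bid 18 gives -3 > -15. Violating.
Others bid (5, 5, 7, 5): truth gives 0; bid 7 gives 8 > 0. Violating.
Others bid (5, 5, 5, 15): truth gives 0; no alternative beats it.
Others bid (5, 5, 7, 15): truth gives 0; no alternative beats it.
(Checking all 256 profiles: 224 have a profitable deviation, 32 do not.)

224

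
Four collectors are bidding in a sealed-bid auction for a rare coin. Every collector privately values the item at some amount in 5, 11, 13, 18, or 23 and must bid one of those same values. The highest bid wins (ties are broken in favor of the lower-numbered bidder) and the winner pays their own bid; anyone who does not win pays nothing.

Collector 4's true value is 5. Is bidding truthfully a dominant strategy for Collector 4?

Yes

Check each profile of the others' bids and compare truth against every alternative bid.
Others bid (5, 5, 5): truth gives 0, best alternative gives -6.
Others bid (5, 5, 11): truth gives 0, best alternative gives 0.
Others bid (5, 5, 13): truth gives 0, best alternative gives 0.
Others bid (5, 5, 18): truth gives 0, best alternative gives 0.
Others bid (5, 5, 23): truth gives 0, best alternative gives 0.
Others bid (5, 11, 5): truth gives 0, best alternative gives 0.
(Remaining 119 profiles checked similarly; truth is weakly best in each.)
In every case the truthful bid is at least as good as any alternative, so it is a dominant strategy.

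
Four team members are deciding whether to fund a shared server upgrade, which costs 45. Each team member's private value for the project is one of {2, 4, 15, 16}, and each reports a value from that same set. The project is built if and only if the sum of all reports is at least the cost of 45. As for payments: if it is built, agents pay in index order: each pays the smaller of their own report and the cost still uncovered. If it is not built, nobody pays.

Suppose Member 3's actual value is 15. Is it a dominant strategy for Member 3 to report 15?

Consider the case where Member 1 reports 15, Member 2 reports 15 and Member 4 reports 15.
Truthful report 15: project built, pays 15, utility 15 - 15 = 0.
Report 2 instead: project built, pays 2, utility 15 - 2 = 13.
Since 13 > 0, reporting 2 is strictly better here, so truthful reporting is not dominant.

No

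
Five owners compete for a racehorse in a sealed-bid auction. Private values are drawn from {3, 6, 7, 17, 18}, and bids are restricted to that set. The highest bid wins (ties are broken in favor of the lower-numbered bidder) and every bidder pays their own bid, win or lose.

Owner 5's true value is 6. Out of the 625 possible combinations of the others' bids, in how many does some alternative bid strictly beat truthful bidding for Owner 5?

624

Others bid (3, 3, 3, 6): truth gives -6; bid 7 gives -1 > -6. Violating.
Others bid (3, 3, 3, 7): truth gives -6; bid 3 gives -3 > -6. Violating.
Others bid (3, 3, 3, 17): truth gives -6; bid 3 gives -3 > -6. Violating.
Others bid (3, 3, 3, 18): truth gives -6; bid 3 gives -3 > -6. Violating.
Others bid (3, 3, 3, 3): truth gives 0; no alternative beats it.
(Checking all 625 profiles: 624 have a profitable deviation, 1 does not.)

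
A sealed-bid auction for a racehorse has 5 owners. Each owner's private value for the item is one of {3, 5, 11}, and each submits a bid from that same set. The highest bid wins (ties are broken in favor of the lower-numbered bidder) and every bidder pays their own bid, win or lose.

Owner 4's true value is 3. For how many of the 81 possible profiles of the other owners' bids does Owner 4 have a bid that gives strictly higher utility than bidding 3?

Others bid (3, 3, 3, 3): truth gives -3; bid 5 gives -2 > -3. Violating.
Others bid (3, 3, 3, 5): truth gives -3; bid 5 gives -2 > -3. Violating.
Others bid (3, 3, 3, 11): truth gives -3; no alternative beats it.
Others bid (3, 3, 5, 3): truth gives -3; no alternative beats it.
(Checking all 81 profiles: 2 have a profitable deviation, 79 do not.)

2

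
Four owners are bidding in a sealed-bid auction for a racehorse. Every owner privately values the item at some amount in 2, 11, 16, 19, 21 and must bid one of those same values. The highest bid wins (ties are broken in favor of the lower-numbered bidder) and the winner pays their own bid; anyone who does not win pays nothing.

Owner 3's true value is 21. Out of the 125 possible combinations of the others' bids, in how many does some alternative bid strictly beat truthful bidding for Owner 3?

36

Others bid (2, 2, 2): truth gives 0; bid 11 gives 10 > 0. Violating.
Others bid (2, 2, 11): truth gives 0; bid 11 gives 10 > 0. Violating.
Others bid (2, 2, 16): truth gives 0; bid 16 gives 5 > 0. Violating.
Others bid (2, 2, 19): truth gives 0; bid 19 gives 2 > 0. Violating.
Others bid (2, 2, 21): truth gives 0; no alternative beats it.
Others bid (2, 11, 21): truth gives 0; no alternative beats it.
(Checking all 125 profiles: 36 have a profitable deviation, 89 do not.)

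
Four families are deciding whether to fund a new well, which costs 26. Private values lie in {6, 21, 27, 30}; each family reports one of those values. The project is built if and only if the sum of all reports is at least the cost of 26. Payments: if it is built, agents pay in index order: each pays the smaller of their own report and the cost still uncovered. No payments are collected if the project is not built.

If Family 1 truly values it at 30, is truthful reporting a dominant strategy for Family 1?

Consider the case where Family 2 reports 6, Family 3 reports 6 and Family 4 reports 6.
Truthful report 30: project built, pays 26, utility 30 - 26 = 4.
Report 21 instead: project built, pays 21, utility 30 - 21 = 9.
Since 9 > 4, reporting 21 is strictly better here, so truthful reporting is not dominant.

No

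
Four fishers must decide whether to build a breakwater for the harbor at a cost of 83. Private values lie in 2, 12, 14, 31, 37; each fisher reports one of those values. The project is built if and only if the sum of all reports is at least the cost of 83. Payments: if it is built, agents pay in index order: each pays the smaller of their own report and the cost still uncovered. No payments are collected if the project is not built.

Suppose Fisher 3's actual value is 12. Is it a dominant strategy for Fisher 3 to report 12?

No

Consider the case where Fisher 1 reports 12, Fisher 2 reports 37 and Fisher 4 reports 37.
Truthful report 12: project built, pays 12, utility 12 - 12 = 0.
Report 2 instead: project built, pays 2, utility 12 - 2 = 10.
Since 10 > 0, reporting 2 is strictly better here, so truthful reporting is not dominant.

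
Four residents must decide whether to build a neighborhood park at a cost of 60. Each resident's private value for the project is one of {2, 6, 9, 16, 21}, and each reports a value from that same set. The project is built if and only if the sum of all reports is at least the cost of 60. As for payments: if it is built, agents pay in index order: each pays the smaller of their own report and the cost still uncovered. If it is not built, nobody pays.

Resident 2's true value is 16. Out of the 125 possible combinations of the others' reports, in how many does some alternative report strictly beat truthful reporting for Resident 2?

Others report (9, 21, 21): truth gives 0; report 9 gives 7 > 0. Violating.
Others report (16, 16, 21): truth gives 0; report 9 gives 7 > 0. Violating.
Others report (16, 21, 16): truth gives 0; report 9 gives 7 > 0. Violating.
Others report (16, 21, 21): truth gives 0; report 2 gives 14 > 0. Violating.
Others report (2, 2, 2): truth gives 0; no alternative beats it.
Others report (2, 2, 6): truth gives 0; no alternative beats it.
(Checking all 125 profiles: 10 have a profitable deviation, 115 do not.)

10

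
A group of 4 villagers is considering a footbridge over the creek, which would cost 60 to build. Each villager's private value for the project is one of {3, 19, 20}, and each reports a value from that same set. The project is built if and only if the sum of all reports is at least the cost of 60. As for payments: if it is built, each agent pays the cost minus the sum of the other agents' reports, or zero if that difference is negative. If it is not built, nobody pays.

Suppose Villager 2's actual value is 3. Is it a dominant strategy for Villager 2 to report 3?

Check each profile of the others' reports and compare truth against every alternative report.
Others report (3, 19, 19): truth gives 0, best alternative gives -16.
Others report (19, 3, 19): truth gives 0, best alternative gives -16.
Others report (19, 19, 3): truth gives 0, best alternative gives -16.
Others report (3, 19, 20): truth gives 0, best alternative gives -15.
Others report (3, 20, 19): truth gives 0, best alternative gives -15.
Others report (19, 3, 20): truth gives 0, best alternative gives -15.
(Remaining 21 profiles checked similarly; truth is weakly best in each.)
In every case the truthful report is at least as good as any alternative, so it is a dominant strategy.

Yes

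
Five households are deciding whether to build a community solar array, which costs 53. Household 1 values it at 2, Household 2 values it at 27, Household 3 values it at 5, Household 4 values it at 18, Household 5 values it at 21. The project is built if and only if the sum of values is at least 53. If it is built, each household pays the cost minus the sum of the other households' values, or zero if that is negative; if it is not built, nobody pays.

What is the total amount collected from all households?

8

Total value 73 ≥ cost 53, so it is built.
Household 1: others sum to 71; max(0, 53 - 71) = 0.
Household 2: others sum to 46; max(0, 53 - 46) = 7.
Household 3: others sum to 68; max(0, 53 - 68) = 0.
Household 4: others sum to 55; max(0, 53 - 55) = 0.
Household 5: others sum to 52; max(0, 53 - 52) = 1.
Total collected = 0 + 7 + 0 + 0 + 1 = 8.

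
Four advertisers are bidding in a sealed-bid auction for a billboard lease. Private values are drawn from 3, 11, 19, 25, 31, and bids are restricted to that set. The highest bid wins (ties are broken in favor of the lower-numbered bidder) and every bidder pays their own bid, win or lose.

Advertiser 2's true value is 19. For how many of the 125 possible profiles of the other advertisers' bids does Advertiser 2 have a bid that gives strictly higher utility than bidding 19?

111

Others bid (3, 3, 3): truth gives 0; bid 11 gives 8 > 0. Violating.
Others bid (3, 3, 11): truth gives 0; bid 11 gives 8 > 0. Violating.
Others bid (3, 3, 25): truth gives -19; bid 3 gives -3 > -19. Violating.
Others bid (3, 3, 31): truth gives -19; bid 3 gives -3 > -19. Violating.
Others bid (3, 3, 19): truth gives 0; no alternative beats it.
Others bid (3, 11, 19): truth gives 0; no alternative beats it.
(Checking all 125 profiles: 111 have a profitable deviation, 14 do not.)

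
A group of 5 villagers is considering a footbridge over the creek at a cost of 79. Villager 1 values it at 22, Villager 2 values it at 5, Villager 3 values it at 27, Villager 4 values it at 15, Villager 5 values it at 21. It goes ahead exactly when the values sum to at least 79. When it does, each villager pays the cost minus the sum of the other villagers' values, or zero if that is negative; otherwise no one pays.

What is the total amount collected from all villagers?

Total value 90 ≥ cost 79, so it is built.
Villager 1: others sum to 68; max(0, 79 - 68) = 11.
Villager 2: others sum to 85; max(0, 79 - 85) = 0.
Villager 3: others sum to 63; max(0, 79 - 63) = 16.
Villager 4: others sum to 75; max(0, 79 - 75) = 4.
Villager 5: others sum to 69; max(0, 79 - 69) = 10.
Total collected = 11 + 0 + 16 + 4 + 10 = 41.

41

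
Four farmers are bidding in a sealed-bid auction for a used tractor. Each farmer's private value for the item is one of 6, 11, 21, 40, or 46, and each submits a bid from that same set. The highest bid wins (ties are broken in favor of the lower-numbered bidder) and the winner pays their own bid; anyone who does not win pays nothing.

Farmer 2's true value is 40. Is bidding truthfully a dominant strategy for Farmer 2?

Consider the case where Farmer 1 bids 6, Farmer 3 bids 6 and Farmer 4 bids 6.
Truthful bid 40: wins, pays 40, utility 40 - 40 = 0.
Bid 11 instead: wins, pays 11, utility 40 - 11 = 29.
Since 29 > 0, bidding 11 is strictly better here, so truthful bidding is not dominant.

No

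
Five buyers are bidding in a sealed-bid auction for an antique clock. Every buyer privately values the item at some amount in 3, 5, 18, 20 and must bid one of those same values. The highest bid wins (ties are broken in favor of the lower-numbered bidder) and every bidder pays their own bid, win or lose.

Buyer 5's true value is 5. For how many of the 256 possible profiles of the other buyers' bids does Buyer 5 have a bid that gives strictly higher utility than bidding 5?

255

Others bid (3, 3, 3, 5): truth gives -5; bid 3 gives -3 > -5. Violating.
Others bid (3, 3, 3, 18): truth gives -5; bid 3 gives -3 > -5. Violating.
Others bid (3, 3, 3, 20): truth gives -5; bid 3 gives -3 > -5. Violating.
Others bid (3, 3, 5, 3): truth gives -5; bid 3 gives -3 > -5. Violating.
Others bid (3, 3, 3, 3): truth gives 0; no alternative beats it.
(Checking all 256 profiles: 255 have a profitable deviation, 1 does not.)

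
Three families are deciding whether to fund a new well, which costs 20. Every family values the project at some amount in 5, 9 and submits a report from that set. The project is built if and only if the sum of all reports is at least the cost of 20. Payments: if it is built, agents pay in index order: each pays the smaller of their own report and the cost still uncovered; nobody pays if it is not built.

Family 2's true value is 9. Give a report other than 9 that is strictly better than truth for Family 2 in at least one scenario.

Suppose Family 1 reports 9 and Family 3 reports 9.
Report 9: project built, pays 9, utility 9 - 9 = 0.
Report 5: project built, pays 5, utility 9 - 5 = 4.
So reporting 5 beats truth here (4 > 0).

5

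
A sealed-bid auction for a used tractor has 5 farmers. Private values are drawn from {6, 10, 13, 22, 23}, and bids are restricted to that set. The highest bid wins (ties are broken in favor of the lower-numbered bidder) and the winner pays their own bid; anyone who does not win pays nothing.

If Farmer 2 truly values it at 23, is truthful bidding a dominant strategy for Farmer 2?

Consider the case where Farmer 1 bids 6, Farmer 3 bids 6, Farmer 4 bids 6 and Farmer 5 bids 6.
Truthful bid 23: wins, pays 23, utility 23 - 23 = 0.
Bid 10 instead: wins, pays 10, utility 23 - 10 = 13.
Since 13 > 0, bidding 10 is strictly better here, so truthful bidding is not dominant.

No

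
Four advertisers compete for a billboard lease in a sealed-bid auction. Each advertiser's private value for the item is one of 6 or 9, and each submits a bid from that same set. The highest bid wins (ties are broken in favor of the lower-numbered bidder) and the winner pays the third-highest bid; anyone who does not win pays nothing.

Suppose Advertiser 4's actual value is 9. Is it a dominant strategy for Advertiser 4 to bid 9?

Yes

Check each profile of the others' bids and compare truth against every alternative bid.
Others bid (6, 6, 6): truth gives 3, best alternative gives 0.
Others bid (6, 6, 9): truth gives 0, best alternative gives 0.
Others bid (6, 9, 6): truth gives 0, best alternative gives 0.
Others bid (6, 9, 9): truth gives 0, best alternative gives 0.
Others bid (9, 6, 6): truth gives 0, best alternative gives 0.
Others bid (9, 6, 9): truth gives 0, best alternative gives 0.
(Remaining 2 profiles checked similarly; truth is weakly best in each.)
In every case the truthful bid is at least as good as any alternative, so it is a dominant strategy.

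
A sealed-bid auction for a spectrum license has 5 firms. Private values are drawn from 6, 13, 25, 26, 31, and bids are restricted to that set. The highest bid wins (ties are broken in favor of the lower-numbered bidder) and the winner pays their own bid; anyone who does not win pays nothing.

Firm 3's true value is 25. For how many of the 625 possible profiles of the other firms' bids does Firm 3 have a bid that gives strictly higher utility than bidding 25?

Others bid (6, 6, 6, 6): truth gives 0; bid 13 gives 12 > 0. Violating.
Others bid (6, 6, 6, 13): truth gives 0; bid 13 gives 12 > 0. Violating.
Others bid (6, 6, 13, 6): truth gives 0; bid 13 gives 12 > 0. Violating.
Others bid (6, 6, 13, 13): truth gives 0; bid 13 gives 12 > 0. Violating.
Others bid (6, 6, 6, 25): truth gives 0; no alternative beats it.
Others bid (6, 6, 6, 26): truth gives 0; no alternative beats it.
(Checking all 625 profiles: 4 have a profitable deviation, 621 do not.)

4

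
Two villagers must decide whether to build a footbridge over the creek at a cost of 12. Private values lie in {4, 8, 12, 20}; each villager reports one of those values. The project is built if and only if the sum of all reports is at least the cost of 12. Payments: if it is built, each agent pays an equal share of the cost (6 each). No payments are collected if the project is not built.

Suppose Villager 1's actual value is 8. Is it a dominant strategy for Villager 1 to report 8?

Check each profile of the others' reports and compare truth against every alternative report.
Others report (4): truth gives 2, best alternative gives 2.
Others report (8): truth gives 2, best alternative gives 2.
Others report (12): truth gives 2, best alternative gives 2.
Others report (20): truth gives 2, best alternative gives 2.
In every case the truthful report is at least as good as any alternative, so it is a dominant strategy.

Yes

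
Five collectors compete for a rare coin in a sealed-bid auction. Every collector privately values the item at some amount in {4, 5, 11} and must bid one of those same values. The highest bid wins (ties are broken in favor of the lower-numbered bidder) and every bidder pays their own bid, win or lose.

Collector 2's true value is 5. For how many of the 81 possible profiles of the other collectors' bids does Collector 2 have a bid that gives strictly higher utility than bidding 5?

Others bid (4, 4, 4, 11): truth gives -5; bid 4 gives -4 > -5. Violating.
Others bid (4, 4, 5, 11): truth gives -5; bid 4 gives -4 > -5. Violating.
Others bid (4, 4, 11, 4): truth gives -5; bid 4 gives -4 > -5. Violating.
Others bid (4, 4, 11, 5): truth gives -5; bid 4 gives -4 > -5. Violating.
Others bid (4, 4, 4, 4): truth gives 0; no alternative beats it.
Others bid (4, 4, 4, 5): truth gives 0; no alternative beats it.
(Checking all 81 profiles: 73 have a profitable deviation, 8 do not.)

73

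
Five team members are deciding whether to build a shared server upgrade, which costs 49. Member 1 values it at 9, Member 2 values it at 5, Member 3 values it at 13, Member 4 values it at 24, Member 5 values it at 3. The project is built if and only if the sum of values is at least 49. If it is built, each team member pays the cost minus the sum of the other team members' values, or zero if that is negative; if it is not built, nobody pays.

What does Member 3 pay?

Total value 54 ≥ cost 49, so the project is built.
The other team members' values sum to 41.
Cost minus that sum is 49 - 41 = 8.

8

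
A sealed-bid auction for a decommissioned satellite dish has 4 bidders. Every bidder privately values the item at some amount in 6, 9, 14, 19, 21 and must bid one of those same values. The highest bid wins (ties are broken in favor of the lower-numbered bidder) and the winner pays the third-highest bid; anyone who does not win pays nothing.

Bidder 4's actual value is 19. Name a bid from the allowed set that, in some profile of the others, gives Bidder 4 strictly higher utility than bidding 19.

21

Suppose Bidder 1 bids 6, Bidder 2 bids 6 and Bidder 3 bids 19.
Bid 19: loses, pays 0, utility 0.
Bid 21: wins, pays 6, utility 19 - 6 = 13.
So bidding 21 beats truth here (13 > 0).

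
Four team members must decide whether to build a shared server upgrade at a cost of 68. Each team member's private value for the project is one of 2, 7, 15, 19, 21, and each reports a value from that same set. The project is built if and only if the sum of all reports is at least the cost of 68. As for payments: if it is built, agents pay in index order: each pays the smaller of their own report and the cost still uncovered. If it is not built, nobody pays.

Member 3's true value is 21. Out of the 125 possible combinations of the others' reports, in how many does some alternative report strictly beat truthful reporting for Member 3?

Others report (7, 21, 21): truth gives 0; report 19 gives 2 > 0. Violating.
Others report (15, 15, 19): truth gives 0; report 19 gives 2 > 0. Violating.
Others report (15, 15, 21): truth gives 0; report 19 gives 2 > 0. Violating.
Others report (15, 19, 15): truth gives 0; report 19 gives 2 > 0. Violating.
Others report (2, 2, 2): truth gives 0; no alternative beats it.
Others report (2, 2, 7): truth gives 0; no alternative beats it.
(Checking all 125 profiles: 29 have a profitable deviation, 96 do not.)

29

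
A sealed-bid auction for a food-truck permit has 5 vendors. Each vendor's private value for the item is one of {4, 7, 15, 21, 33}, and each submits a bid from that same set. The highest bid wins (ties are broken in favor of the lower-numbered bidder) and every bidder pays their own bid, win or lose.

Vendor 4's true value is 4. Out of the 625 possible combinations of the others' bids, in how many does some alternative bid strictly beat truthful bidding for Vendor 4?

2

Others bid (4, 4, 4, 4): truth gives -4; bid 7 gives -3 > -4. Violating.
Others bid (4, 4, 4, 7): truth gives -4; bid 7 gives -3 > -4. Violating.
Others bid (4, 4, 4, 15): truth gives -4; no alternative beats it.
Others bid (4, 4, 4, 21): truth gives -4; no alternative beats it.
(Checking all 625 profiles: 2 have a profitable deviation, 623 do not.)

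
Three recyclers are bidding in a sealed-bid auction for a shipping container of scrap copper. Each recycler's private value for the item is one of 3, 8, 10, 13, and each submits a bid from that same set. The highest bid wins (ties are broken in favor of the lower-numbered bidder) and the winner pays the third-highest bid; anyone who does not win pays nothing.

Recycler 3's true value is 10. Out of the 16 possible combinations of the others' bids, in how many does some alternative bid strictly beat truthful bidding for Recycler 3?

Others bid (3, 10): truth gives 0; bid 13 gives 7 > 0. Violating.
Others bid (8, 10): truth gives 0; bid 13 gives 2 > 0. Violating.
Others bid (10, 3): truth gives 0; bid 13 gives 7 > 0. Violating.
Others bid (10, 8): truth gives 0; bid 13 gives 2 > 0. Violating.
Others bid (3, 3): truth gives 7; no alternative beats it.
Others bid (3, 8): truth gives 7; no alternative beats it.
(Checking all 16 profiles: 4 have a profitable deviation, 12 do not.)

4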